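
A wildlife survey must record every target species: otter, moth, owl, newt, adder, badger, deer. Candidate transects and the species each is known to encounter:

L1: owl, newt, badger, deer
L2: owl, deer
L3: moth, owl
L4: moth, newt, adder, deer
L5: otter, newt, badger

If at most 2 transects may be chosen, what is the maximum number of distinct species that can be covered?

6

Choosing L1, L4 covers {moth, owl, newt, adder, badger, deer} — 6 species.
No choice of 2 transects does better; here otter is left uncovered.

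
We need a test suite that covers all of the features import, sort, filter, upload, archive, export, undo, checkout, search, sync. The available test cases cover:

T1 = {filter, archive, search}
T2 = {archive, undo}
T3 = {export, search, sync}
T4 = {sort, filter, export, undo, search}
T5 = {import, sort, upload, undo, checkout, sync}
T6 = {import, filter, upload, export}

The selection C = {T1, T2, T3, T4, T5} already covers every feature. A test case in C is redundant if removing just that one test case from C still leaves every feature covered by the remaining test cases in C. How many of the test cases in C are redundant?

4

Drop T1: the rest still cover every feature — redundant.
Drop T2: the rest still cover every feature — redundant.
Drop T3: the rest still cover every feature — redundant.
Drop T4: the rest still cover every feature — redundant.
Drop T5: import, upload, checkout uncovered — not redundant.
4 redundant: T1, T2, T3, T4.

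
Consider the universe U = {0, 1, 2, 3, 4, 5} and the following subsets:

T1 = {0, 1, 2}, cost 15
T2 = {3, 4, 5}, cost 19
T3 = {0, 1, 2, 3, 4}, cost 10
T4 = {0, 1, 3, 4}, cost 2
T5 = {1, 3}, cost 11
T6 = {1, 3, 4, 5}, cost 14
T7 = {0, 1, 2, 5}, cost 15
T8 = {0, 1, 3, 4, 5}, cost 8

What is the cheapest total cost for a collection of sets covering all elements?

17

T4, T7 cover every element at cost 2 + 15 = 17.
Any cover uses at least 2 sets; among all covering selections none totals below 17.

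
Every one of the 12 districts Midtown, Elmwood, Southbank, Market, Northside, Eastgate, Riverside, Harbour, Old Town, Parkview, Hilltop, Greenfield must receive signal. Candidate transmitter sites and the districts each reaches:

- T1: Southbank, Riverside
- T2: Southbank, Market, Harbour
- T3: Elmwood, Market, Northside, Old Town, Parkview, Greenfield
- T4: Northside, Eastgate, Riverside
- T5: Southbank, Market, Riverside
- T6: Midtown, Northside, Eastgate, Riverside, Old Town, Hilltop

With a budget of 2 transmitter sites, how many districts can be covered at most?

Choosing T3, T6 covers {Midtown, Elmwood, Market, Northside, Eastgate, Riverside, Old Town, Parkview, Hilltop, Greenfield} — 10 districts.
No choice of 2 transmitter sites does better; here Southbank, Harbour are left uncovered.

10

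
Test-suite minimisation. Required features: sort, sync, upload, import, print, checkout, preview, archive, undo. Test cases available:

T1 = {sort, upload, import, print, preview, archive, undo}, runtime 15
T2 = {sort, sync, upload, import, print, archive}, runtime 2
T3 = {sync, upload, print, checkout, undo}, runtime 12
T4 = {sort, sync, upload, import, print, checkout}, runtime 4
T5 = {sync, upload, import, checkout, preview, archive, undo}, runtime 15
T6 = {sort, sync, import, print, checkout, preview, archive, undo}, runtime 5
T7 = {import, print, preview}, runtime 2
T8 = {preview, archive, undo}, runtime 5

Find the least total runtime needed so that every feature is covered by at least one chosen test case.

T2, T6 cover every feature at runtime 2 + 5 = 7.
Any cover uses at least 2 test cases; among all covering selections none totals below 7.

7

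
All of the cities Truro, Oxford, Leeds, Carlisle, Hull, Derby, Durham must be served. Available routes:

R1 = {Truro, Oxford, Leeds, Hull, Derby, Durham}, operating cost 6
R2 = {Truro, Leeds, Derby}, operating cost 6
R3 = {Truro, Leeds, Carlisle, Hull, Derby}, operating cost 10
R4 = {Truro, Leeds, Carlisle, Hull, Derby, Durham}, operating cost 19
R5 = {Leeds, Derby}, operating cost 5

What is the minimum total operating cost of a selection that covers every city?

R1, R3 cover every city at operating cost 6 + 10 = 16.
Any cover uses at least 2 routes; among all covering selections none totals below 16.

16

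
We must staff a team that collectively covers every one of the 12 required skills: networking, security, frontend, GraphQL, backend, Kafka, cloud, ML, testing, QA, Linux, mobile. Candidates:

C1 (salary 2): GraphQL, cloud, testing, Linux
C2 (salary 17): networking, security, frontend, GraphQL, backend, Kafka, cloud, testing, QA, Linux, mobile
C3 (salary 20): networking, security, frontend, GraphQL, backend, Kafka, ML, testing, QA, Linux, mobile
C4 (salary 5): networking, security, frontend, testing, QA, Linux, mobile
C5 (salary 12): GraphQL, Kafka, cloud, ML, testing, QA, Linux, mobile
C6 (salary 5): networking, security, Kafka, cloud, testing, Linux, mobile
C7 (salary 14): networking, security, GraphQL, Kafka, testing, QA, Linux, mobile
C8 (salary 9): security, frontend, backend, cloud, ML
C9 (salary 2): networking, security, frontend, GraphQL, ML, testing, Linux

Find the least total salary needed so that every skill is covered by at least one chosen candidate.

C2, C9 cover every skill at salary 17 + 2 = 19.
Any cover uses at least 2 candidates; among all covering selections none totals below 19.
Greedy by coverage-per-salary would pick C9, C6, C4, C8 for 21 — worse than the optimum 19.

19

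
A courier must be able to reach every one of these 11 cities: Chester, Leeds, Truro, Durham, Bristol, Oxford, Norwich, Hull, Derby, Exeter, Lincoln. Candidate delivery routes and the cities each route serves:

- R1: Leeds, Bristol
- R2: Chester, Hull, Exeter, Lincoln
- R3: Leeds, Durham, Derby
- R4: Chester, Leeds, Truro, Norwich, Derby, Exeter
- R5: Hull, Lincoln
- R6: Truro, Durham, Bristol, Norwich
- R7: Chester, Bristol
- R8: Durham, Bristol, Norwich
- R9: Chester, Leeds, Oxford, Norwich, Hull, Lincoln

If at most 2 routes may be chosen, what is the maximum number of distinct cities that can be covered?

9

Choosing R4, R9 covers {Chester, Leeds, Truro, Oxford, Norwich, Hull, Derby, Exeter, Lincoln} — 9 cities.
No choice of 2 routes does better; here Durham, Bristol are left uncovered.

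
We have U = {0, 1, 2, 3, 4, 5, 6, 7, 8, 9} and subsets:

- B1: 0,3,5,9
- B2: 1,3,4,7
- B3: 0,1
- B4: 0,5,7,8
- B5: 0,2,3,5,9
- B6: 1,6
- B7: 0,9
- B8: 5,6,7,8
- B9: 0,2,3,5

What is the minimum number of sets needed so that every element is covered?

3

B2, B5, B8 together cover {0, 1, 2, 3, 4, 5, 6, 7, 8, 9} — every element.
No 2 of the 9 sets cover everything (all 36 pairs fall short), so 3 is minimum.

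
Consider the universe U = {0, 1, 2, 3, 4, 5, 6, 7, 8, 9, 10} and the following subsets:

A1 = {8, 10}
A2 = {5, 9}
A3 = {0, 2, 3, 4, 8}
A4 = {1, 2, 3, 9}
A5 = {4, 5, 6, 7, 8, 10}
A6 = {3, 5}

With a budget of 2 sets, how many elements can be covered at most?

Choosing A4, A5 covers {1, 2, 3, 4, 5, 6, 7, 8, 9, 10} — 10 elements.
No choice of 2 sets does better; here 0 is left uncovered.

10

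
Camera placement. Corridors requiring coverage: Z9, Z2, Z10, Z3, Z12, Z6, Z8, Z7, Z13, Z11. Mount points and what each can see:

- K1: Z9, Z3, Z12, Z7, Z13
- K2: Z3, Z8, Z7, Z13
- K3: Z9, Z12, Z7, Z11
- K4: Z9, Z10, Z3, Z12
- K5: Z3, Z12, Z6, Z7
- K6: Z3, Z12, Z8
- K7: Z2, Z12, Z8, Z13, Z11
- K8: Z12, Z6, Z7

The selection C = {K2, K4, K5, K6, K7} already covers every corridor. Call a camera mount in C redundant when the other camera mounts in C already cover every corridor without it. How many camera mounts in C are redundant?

2

Drop K2: the rest still cover every corridor — redundant.
Drop K4: Z9, Z10 uncovered — not redundant.
Drop K5: Z6 uncovered — not redundant.
Drop K6: the rest still cover every corridor — redundant.
Drop K7: Z2, Z11 uncovered — not redundant.
2 redundant: K2, K6.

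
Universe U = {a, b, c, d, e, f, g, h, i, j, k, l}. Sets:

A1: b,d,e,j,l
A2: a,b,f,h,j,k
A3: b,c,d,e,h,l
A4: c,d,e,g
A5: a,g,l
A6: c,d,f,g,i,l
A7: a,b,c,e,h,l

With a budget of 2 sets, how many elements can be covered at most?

11

Choosing A2, A6 covers {a, b, c, d, f, g, h, i, j, k, l} — 11 elements.
No choice of 2 sets does better; here e is left uncovered.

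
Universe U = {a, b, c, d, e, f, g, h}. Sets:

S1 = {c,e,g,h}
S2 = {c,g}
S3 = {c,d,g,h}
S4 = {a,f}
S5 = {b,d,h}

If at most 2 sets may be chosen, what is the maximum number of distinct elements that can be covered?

6

Choosing S1, S4 covers {a, c, e, f, g, h} — 6 elements.
No choice of 2 sets does better; here b, d are left uncovered.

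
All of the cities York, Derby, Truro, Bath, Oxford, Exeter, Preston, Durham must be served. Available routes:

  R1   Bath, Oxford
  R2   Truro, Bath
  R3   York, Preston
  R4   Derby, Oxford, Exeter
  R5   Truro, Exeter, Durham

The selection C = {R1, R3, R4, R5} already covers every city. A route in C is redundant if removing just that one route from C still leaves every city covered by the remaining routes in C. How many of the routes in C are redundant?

0

Drop R1: Bath uncovered — not redundant.
Drop R3: York, Preston uncovered — not redundant.
Drop R4: Derby uncovered — not redundant.
Drop R5: Truro, Durham uncovered — not redundant.
None of the routes in C is redundant.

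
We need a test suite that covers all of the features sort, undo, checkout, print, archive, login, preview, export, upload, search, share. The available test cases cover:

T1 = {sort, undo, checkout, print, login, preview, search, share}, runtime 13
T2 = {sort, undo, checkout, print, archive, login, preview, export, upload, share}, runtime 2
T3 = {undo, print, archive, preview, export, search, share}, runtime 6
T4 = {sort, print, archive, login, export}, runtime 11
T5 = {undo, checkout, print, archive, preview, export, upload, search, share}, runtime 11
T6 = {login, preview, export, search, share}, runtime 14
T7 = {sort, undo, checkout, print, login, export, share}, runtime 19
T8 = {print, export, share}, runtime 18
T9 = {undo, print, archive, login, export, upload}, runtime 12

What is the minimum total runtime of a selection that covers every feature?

T2, T3 cover every feature at runtime 2 + 6 = 8.
Any cover uses at least 2 test cases; among all covering selections none totals below 8.

8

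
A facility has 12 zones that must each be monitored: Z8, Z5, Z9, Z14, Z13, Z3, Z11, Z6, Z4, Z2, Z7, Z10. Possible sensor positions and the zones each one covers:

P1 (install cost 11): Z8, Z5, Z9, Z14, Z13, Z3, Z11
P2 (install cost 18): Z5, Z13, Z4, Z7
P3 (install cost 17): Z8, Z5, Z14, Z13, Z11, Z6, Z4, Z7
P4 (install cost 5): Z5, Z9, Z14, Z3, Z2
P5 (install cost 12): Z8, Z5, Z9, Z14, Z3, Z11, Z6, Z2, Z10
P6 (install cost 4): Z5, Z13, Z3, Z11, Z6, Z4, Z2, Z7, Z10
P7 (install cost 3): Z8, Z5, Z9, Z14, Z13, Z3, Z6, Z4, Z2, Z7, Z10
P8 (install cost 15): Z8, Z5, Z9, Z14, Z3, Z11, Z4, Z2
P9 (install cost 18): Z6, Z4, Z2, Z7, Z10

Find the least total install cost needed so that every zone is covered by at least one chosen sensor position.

7

P6, P7 cover every zone at install cost 4 + 3 = 7.
Any cover uses at least 2 sensor positions; among all covering selections none totals below 7.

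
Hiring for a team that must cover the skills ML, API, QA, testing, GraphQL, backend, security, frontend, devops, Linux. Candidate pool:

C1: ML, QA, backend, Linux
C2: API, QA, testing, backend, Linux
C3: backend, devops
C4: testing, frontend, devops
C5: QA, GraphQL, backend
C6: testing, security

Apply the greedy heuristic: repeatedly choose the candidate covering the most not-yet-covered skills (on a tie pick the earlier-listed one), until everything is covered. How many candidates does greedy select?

5

Pick 1: C2 covers 5 new skills (API, QA, testing, backend, Linux).
Pick 2: C4 covers 2 new skills (frontend, devops).
Pick 3: C1 covers 1 new skills (ML).
Pick 4: C5 covers 1 new skills (GraphQL).
Pick 5: C6 covers 1 new skills (security).
Greedy uses 5 candidates.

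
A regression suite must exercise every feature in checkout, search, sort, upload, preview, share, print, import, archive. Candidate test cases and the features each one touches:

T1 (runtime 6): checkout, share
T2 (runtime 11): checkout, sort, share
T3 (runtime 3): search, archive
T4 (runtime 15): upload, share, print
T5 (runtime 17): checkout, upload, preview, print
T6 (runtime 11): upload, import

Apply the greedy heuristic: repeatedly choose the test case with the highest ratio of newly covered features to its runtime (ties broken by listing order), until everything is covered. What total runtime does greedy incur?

Pick 1: T3 adds 2 new (search, archive) at runtime 3 (ratio 2/3).
Pick 2: T1 adds 2 new (checkout, share) at runtime 6 (ratio 2/6).
Pick 3: T6 adds 2 new (upload, import) at runtime 11 (ratio 2/11).
Pick 4: T5 adds 2 new (preview, print) at runtime 17 (ratio 2/17).
Pick 5: T2 adds 1 new (sort) at runtime 11 (ratio 1/11).
Greedy total runtime: 3 + 6 + 11 + 17 + 11 = 48. (The true optimum is 42, so greedy overshoots here.)

48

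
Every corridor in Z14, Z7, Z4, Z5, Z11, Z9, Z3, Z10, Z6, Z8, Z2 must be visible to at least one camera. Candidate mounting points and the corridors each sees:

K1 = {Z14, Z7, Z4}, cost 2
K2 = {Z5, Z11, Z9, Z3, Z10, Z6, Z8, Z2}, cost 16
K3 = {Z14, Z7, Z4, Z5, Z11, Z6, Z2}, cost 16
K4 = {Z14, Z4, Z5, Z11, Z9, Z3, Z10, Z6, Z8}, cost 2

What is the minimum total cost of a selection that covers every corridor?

18

K1, K2 cover every corridor at cost 2 + 16 = 18.
Any cover uses at least 2 camera mounts; among all covering selections none totals below 18.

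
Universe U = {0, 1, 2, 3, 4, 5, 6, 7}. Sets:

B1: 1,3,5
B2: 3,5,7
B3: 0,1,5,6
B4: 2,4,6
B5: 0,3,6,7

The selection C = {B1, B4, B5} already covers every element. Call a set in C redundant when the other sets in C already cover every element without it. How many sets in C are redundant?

0

Drop B1: 1, 5 uncovered — not redundant.
Drop B4: 2, 4 uncovered — not redundant.
Drop B5: 0, 7 uncovered — not redundant.
None of the sets in C is redundant.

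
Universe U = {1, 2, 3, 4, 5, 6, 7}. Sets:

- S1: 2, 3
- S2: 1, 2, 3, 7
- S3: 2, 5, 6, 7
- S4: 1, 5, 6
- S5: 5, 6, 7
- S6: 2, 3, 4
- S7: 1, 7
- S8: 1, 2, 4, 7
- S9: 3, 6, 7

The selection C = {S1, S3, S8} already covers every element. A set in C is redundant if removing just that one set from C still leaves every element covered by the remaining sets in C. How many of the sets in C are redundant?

0

Drop S1: 3 uncovered — not redundant.
Drop S3: 5, 6 uncovered — not redundant.
Drop S8: 1, 4 uncovered — not redundant.
None of the sets in C is redundant.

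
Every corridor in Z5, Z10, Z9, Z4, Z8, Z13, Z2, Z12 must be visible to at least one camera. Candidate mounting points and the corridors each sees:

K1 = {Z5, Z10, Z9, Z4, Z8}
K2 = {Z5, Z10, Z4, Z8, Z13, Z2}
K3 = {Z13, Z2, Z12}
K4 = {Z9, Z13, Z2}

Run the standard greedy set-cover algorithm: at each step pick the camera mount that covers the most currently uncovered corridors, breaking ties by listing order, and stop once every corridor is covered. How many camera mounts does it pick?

3

Pick 1: K2 covers 6 new corridors (Z5, Z10, Z4, Z8, Z13, Z2).
Pick 2: K1 covers 1 new corridors (Z9).
Pick 3: K3 covers 1 new corridors (Z12).
Greedy uses 3 camera mounts. (The true minimum is 2.)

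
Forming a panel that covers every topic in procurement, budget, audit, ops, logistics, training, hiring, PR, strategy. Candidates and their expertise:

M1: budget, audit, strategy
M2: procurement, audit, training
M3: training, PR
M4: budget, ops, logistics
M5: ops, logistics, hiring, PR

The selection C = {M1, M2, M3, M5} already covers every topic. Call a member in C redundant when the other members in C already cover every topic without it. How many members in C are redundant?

Drop M1: budget, strategy uncovered — not redundant.
Drop M2: procurement uncovered — not redundant.
Drop M3: the rest still cover every topic — redundant.
Drop M5: ops, logistics, hiring uncovered — not redundant.
1 redundant: M3.

1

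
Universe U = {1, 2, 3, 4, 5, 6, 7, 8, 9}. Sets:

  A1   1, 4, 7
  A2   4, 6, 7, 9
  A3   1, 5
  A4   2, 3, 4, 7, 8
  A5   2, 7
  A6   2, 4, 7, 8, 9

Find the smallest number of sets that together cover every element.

A2, A3, A4 together cover {1, 2, 3, 4, 5, 6, 7, 8, 9} — every element.
No 2 of the 6 sets cover everything (all 15 pairs fall short), so 3 is minimum.

3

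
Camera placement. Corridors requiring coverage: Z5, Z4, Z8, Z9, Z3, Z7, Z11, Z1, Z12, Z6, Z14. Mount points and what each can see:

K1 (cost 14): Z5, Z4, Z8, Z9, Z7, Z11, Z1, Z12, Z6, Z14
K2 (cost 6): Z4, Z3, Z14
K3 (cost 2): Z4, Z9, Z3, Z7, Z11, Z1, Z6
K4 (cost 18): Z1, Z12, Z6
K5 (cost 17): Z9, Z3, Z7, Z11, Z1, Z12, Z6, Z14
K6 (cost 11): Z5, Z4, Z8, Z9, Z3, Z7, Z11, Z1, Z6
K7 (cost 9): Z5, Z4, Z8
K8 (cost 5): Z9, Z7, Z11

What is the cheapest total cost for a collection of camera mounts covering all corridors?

K1, K3 cover every corridor at cost 14 + 2 = 16.
Any cover uses at least 2 camera mounts; among all covering selections none totals below 16.

16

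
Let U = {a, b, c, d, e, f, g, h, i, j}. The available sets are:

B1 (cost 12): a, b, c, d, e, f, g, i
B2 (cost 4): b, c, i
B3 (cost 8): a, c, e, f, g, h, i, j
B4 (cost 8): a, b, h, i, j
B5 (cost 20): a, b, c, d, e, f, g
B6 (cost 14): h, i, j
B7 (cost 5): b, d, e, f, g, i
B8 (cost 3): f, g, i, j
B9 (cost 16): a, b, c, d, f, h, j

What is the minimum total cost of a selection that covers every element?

B3, B7 cover every element at cost 8 + 5 = 13.
Any cover uses at least 2 sets; among all covering selections none totals below 13.

13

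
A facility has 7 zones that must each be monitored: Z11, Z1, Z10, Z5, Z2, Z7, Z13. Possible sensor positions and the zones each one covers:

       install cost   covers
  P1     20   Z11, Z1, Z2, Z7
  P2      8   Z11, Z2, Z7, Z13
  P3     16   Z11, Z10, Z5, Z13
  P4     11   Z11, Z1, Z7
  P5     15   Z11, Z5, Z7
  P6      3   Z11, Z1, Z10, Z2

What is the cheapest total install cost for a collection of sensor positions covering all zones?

P2, P5, P6 cover every zone at install cost 8 + 15 + 3 = 26.
Any cover uses at least 2 sensor positions; among all covering selections none totals below 26.

26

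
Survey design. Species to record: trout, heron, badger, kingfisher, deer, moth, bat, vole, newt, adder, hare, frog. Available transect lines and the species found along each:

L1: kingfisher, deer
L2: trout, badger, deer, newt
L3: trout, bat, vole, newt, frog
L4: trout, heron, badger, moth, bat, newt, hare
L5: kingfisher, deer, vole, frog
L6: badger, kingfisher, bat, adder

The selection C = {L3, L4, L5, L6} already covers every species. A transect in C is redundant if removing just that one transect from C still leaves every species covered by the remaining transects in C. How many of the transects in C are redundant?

Drop L3: the rest still cover every species — redundant.
Drop L4: heron, moth, hare uncovered — not redundant.
Drop L5: deer uncovered — not redundant.
Drop L6: adder uncovered — not redundant.
1 redundant: L3.

1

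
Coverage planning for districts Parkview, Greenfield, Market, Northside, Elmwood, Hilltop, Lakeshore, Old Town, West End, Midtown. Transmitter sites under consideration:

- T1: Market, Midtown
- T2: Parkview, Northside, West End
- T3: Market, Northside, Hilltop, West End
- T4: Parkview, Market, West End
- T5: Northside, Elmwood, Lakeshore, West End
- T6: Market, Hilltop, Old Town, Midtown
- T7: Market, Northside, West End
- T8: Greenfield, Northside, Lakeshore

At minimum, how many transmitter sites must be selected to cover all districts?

4

T2, T5, T6, T8 together cover {Parkview, Greenfield, Market, Northside, Elmwood, Hilltop, Lakeshore, Old Town, West End, Midtown} — every district.
No 3 of the 8 transmitter sites cover everything (all 56 triples fall short), so 4 is minimum.
Greedy (largest uncovered first) would take T3, T5, T6, T2, T8 — 5 transmitter sites — but 4 suffice.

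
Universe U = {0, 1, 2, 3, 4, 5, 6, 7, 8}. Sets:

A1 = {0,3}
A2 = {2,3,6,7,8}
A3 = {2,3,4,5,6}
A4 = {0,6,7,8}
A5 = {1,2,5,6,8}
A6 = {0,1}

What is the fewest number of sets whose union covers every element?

A2, A3, A6 together cover {0, 1, 2, 3, 4, 5, 6, 7, 8} — every element.
No 2 of the 6 sets cover everything (all 15 pairs fall short), so 3 is minimum.

3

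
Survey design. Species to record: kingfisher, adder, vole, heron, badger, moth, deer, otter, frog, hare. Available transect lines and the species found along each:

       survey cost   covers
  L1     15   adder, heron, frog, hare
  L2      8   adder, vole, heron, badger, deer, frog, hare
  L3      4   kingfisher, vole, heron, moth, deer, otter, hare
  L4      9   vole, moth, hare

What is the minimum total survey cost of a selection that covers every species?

L2, L3 cover every species at survey cost 8 + 4 = 12.
Any cover uses at least 2 transects; among all covering selections none totals below 12.

12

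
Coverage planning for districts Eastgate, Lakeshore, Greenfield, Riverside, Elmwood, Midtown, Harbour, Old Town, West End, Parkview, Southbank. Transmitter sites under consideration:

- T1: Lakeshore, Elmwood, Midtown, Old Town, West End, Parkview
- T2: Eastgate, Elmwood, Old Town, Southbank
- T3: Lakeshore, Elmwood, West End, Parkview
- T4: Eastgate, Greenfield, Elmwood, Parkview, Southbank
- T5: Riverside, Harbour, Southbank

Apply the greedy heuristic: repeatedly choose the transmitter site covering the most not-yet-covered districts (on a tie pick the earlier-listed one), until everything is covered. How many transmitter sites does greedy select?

Pick 1: T1 covers 6 new districts (Lakeshore, Elmwood, Midtown, Old Town, West End, Parkview).
Pick 2: T4 covers 3 new districts (Eastgate, Greenfield, Southbank).
Pick 3: T5 covers 2 new districts (Riverside, Harbour).
Greedy uses 3 transmitter sites.

3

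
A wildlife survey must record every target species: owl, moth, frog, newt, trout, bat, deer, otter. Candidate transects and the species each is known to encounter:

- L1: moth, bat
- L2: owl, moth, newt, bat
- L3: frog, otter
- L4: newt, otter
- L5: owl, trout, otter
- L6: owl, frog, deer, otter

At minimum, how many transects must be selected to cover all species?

L2, L5, L6 together cover {owl, moth, frog, newt, trout, bat, deer, otter} — every species.
No 2 of the 6 transects cover everything (all 15 pairs fall short), so 3 is minimum.

3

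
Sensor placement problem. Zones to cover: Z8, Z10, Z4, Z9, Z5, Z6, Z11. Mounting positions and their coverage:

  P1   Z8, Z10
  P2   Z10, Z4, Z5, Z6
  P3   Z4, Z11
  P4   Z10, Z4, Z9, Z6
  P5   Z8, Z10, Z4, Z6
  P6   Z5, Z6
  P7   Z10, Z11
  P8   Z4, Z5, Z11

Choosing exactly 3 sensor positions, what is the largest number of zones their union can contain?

7

Choosing P1, P4, P8 covers {Z8, Z10, Z4, Z9, Z5, Z6, Z11} — 7 zones.
That is all 7 zones.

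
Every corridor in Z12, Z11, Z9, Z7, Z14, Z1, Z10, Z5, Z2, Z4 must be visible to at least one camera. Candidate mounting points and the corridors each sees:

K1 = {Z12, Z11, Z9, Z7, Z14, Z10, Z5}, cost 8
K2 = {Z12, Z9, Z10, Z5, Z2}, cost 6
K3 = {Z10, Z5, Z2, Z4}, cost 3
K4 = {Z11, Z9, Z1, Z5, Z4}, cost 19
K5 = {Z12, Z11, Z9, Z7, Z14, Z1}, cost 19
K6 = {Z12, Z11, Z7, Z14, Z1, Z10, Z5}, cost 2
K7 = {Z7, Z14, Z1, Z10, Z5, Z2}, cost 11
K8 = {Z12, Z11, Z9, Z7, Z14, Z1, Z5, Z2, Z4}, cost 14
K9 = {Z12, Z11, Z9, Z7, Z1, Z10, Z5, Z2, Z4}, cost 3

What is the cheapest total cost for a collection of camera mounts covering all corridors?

5

K6, K9 cover every corridor at cost 2 + 3 = 5.
Any cover uses at least 2 camera mounts; among all covering selections none totals below 5.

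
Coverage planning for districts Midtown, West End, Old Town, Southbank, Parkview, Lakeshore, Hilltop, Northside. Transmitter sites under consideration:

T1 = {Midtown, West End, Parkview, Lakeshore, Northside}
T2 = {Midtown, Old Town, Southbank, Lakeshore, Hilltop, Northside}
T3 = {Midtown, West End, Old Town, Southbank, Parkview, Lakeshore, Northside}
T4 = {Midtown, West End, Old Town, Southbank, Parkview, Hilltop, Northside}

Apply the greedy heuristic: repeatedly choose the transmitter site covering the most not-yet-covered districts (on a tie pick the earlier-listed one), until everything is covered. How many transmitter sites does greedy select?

2

Pick 1: T3 covers 7 new districts (Midtown, West End, Old Town, Southbank, Parkview, Lakeshore, Northside).
Pick 2: T2 covers 1 new districts (Hilltop).
Greedy uses 2 transmitter sites.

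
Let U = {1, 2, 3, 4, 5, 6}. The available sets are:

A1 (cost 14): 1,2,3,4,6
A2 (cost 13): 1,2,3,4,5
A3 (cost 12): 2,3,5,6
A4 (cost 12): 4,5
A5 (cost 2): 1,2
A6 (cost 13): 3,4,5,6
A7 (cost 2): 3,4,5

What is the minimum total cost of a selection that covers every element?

A5, A6 cover every element at cost 2 + 13 = 15.
Any cover uses at least 2 sets; among all covering selections none totals below 15.
Greedy by coverage-per-cost would pick A7, A5, A3 for 16 — worse than the optimum 15.

15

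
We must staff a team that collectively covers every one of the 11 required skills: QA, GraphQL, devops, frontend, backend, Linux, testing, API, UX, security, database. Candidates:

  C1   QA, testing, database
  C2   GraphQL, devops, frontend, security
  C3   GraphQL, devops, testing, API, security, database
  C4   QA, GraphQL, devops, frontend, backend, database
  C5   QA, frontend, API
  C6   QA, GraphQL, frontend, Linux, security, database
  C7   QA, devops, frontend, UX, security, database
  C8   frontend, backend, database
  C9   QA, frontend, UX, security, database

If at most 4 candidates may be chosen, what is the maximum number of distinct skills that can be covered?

Choosing C3, C4, C6, C7 covers {QA, GraphQL, devops, frontend, backend, Linux, testing, API, UX, security, database} — 11 skills.
That is all 11 skills.

11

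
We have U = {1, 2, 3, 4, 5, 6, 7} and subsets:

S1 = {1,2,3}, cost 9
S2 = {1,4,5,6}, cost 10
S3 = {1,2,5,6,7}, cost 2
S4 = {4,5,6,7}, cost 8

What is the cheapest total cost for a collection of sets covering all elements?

S1, S4 cover every element at cost 9 + 8 = 17.
Any cover uses at least 2 sets; among all covering selections none totals below 17.
Greedy by coverage-per-cost would pick S3, S4, S1 for 19 — worse than the optimum 17.

17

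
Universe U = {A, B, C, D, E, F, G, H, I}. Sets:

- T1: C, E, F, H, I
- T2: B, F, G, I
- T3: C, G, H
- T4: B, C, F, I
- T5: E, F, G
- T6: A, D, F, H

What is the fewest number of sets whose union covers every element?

3

T1, T2, T6 together cover {A, B, C, D, E, F, G, H, I} — every element.
No 2 of the 6 sets cover everything (all 15 pairs fall short), so 3 is minimum.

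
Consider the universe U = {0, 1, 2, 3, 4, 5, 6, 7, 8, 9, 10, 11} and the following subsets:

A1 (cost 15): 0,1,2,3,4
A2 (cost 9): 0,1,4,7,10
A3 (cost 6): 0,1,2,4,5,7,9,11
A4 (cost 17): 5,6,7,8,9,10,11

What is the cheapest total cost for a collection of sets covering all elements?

32

A1, A4 cover every element at cost 15 + 17 = 32.
Any cover uses at least 2 sets; among all covering selections none totals below 32.
Greedy by coverage-per-cost would pick A3, A4, A1 for 38 — worse than the optimum 32.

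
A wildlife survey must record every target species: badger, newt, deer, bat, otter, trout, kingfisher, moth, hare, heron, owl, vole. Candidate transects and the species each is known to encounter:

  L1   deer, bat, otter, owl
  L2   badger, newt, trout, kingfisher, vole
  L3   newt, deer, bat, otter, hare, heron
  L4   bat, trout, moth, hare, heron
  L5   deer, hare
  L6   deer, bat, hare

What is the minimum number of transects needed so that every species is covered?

3

L1, L2, L4 together cover {badger, newt, deer, bat, otter, trout, kingfisher, moth, hare, heron, owl, vole} — every species.
No 2 of the 6 transects cover everything (all 15 pairs fall short), so 3 is minimum.
Greedy (largest uncovered first) would take L3, L2, L1, L4 — 4 transects — but 3 suffice.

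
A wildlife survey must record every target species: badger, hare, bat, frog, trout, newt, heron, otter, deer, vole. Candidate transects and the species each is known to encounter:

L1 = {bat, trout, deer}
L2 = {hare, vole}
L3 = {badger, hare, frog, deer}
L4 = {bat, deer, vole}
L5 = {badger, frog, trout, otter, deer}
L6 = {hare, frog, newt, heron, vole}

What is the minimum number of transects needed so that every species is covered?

3

L1, L5, L6 together cover {badger, hare, bat, frog, trout, newt, heron, otter, deer, vole} — every species.
No 2 of the 6 transects cover everything (all 15 pairs fall short), so 3 is minimum.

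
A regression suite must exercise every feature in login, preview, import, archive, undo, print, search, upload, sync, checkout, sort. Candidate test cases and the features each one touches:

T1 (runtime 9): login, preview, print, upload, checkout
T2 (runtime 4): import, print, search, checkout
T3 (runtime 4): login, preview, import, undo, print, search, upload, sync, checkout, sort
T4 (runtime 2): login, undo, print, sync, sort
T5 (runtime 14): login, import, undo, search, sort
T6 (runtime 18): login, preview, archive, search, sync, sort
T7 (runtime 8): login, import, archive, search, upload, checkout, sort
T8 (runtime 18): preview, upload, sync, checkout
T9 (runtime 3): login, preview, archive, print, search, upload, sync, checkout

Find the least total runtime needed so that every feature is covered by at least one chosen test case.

T3, T9 cover every feature at runtime 4 + 3 = 7.
Any cover uses at least 2 test cases; among all covering selections none totals below 7.

7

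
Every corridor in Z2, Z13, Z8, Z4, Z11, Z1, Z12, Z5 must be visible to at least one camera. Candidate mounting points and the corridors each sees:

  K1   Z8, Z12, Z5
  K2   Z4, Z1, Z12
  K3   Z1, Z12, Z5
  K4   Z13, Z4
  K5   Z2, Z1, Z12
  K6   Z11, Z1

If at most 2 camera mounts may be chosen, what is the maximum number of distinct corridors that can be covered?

5

Choosing K1, K2 covers {Z8, Z4, Z1, Z12, Z5} — 5 corridors.
No choice of 2 camera mounts does better; here Z2, Z13, Z11 are left uncovered.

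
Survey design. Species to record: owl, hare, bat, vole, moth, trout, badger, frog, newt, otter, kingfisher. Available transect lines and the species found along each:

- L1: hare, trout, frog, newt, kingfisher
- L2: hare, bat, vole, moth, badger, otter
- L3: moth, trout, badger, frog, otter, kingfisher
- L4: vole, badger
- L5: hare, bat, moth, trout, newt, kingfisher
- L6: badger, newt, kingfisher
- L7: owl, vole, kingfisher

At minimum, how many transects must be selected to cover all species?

3

L1, L2, L7 together cover {owl, hare, bat, vole, moth, trout, badger, frog, newt, otter, kingfisher} — every species.
No 2 of the 7 transects cover everything (all 21 pairs fall short), so 3 is minimum.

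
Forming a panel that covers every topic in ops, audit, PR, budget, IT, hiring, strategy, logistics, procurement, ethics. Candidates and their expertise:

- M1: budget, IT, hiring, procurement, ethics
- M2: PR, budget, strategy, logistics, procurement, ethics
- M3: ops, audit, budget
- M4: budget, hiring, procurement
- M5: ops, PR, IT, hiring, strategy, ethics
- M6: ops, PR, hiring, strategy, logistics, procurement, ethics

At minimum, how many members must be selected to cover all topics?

M1, M2, M3 together cover {ops, audit, PR, budget, IT, hiring, strategy, logistics, procurement, ethics} — every topic.
No 2 of the 6 members cover everything (all 15 pairs fall short), so 3 is minimum.

3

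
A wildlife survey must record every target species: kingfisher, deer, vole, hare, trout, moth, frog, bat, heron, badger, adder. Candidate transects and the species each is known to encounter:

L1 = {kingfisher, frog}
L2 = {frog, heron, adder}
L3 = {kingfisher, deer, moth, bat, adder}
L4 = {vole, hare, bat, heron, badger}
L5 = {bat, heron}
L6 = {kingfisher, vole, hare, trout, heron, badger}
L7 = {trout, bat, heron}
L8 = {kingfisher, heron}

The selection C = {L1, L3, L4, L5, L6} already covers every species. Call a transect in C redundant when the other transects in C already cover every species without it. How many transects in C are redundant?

Drop L1: frog uncovered — not redundant.
Drop L3: deer, moth, adder uncovered — not redundant.
Drop L4: the rest still cover every species — redundant.
Drop L5: the rest still cover every species — redundant.
Drop L6: trout uncovered — not redundant.
2 redundant: L4, L5.

2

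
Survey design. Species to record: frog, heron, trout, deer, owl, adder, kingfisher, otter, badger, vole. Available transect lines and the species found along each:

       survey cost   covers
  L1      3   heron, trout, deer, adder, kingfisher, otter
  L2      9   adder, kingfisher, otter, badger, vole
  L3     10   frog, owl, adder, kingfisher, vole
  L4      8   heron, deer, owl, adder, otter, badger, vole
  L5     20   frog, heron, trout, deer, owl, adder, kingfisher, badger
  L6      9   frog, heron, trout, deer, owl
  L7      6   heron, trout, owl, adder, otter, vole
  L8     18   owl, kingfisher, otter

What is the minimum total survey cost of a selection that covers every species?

18

L2, L6 cover every species at survey cost 9 + 9 = 18.
Any cover uses at least 2 transects; among all covering selections none totals below 18.
Greedy by coverage-per-survey cost would pick L1, L4, L6 for 20 — worse than the optimum 18.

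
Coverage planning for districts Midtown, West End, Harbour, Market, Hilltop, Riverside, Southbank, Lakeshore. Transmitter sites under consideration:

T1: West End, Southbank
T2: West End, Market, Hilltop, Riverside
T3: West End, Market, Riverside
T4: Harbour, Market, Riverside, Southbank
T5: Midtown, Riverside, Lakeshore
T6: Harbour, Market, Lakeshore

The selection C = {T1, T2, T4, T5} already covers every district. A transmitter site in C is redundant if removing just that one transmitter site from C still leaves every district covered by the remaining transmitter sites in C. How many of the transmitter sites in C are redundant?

1

Drop T1: the rest still cover every district — redundant.
Drop T2: Hilltop uncovered — not redundant.
Drop T4: Harbour uncovered — not redundant.
Drop T5: Midtown, Lakeshore uncovered — not redundant.
1 redundant: T1.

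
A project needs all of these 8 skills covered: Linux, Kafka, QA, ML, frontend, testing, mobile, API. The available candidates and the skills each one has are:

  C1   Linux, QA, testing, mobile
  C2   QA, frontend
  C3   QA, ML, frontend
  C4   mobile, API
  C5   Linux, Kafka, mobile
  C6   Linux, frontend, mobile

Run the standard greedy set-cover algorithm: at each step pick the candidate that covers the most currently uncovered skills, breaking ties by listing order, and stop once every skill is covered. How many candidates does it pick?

4

Pick 1: C1 covers 4 new skills (Linux, QA, testing, mobile).
Pick 2: C3 covers 2 new skills (ML, frontend).
Pick 3: C4 covers 1 new skills (API).
Pick 4: C5 covers 1 new skills (Kafka).
Greedy uses 4 candidates.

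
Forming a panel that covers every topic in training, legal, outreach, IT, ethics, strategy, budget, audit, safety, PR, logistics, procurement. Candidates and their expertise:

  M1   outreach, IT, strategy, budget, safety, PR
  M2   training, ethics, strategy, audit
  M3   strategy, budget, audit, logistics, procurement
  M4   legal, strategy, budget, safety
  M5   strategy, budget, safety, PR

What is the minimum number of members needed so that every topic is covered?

M1, M2, M3, M4 together cover {training, legal, outreach, IT, ethics, strategy, budget, audit, safety, PR, logistics, procurement} — every topic.
No 3 of the 5 members cover everything (all 10 triples fall short), so 4 is minimum.

4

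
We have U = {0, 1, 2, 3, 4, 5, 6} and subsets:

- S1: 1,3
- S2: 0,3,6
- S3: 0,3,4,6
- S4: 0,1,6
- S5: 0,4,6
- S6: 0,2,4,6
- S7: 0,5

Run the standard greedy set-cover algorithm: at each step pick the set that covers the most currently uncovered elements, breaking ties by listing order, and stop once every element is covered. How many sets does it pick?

4

Pick 1: S3 covers 4 new elements (0, 3, 4, 6).
Pick 2: S1 covers 1 new elements (1).
Pick 3: S6 covers 1 new elements (2).
Pick 4: S7 covers 1 new elements (5).
Greedy uses 4 sets. (The true minimum is 3.)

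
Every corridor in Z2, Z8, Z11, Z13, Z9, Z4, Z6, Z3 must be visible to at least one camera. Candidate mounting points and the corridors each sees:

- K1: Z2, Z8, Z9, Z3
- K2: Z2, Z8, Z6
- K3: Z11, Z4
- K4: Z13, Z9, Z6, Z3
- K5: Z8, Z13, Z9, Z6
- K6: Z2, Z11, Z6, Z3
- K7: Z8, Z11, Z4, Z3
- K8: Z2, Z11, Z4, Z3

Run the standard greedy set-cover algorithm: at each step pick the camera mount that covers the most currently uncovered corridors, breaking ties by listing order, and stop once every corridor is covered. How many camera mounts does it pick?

Pick 1: K1 covers 4 new corridors (Z2, Z8, Z9, Z3).
Pick 2: K3 covers 2 new corridors (Z11, Z4).
Pick 3: K4 covers 2 new corridors (Z13, Z6).
Greedy uses 3 camera mounts. (The true minimum is 2.)

3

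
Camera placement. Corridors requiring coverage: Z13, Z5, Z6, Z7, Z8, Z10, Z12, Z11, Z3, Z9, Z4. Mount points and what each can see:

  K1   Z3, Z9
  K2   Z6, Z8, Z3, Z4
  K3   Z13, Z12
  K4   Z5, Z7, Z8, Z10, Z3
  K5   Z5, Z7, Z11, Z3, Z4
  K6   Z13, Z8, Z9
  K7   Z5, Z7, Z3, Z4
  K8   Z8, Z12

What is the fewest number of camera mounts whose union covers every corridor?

K1, K2, K3, K4, K5 together cover {Z13, Z5, Z6, Z7, Z8, Z10, Z12, Z11, Z3, Z9, Z4} — every corridor.
No 4 of the 8 camera mounts cover everything (all 70 size-4 selections fall short), so 5 is minimum.

5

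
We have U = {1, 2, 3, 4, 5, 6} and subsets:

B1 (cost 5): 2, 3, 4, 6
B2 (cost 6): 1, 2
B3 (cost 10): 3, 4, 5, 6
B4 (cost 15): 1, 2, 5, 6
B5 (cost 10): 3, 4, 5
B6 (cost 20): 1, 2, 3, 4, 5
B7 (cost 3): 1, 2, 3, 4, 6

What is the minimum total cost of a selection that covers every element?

13

B3, B7 cover every element at cost 10 + 3 = 13.
Any cover uses at least 2 sets; among all covering selections none totals below 13.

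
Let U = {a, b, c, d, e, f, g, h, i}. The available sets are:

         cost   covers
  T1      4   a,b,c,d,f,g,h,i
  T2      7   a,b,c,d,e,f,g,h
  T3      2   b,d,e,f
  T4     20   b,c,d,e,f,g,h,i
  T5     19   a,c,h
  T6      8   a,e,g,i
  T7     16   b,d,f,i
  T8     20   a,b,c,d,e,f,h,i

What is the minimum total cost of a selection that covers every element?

T1, T3 cover every element at cost 4 + 2 = 6.
Any cover uses at least 2 sets; among all covering selections none totals below 6.

6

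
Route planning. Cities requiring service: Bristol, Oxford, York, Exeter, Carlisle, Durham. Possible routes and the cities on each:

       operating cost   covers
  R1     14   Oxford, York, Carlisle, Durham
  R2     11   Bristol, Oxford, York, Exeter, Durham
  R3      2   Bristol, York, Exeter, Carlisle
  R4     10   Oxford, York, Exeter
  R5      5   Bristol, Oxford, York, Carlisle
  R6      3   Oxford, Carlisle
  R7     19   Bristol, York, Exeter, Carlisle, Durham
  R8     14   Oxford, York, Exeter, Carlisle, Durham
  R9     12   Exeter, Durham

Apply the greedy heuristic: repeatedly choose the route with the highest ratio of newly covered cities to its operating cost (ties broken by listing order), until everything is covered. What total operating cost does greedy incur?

16

Pick 1: R3 adds 4 new (Bristol, York, Exeter, Carlisle) at operating cost 2 (ratio 4/2).
Pick 2: R6 adds 1 new (Oxford) at operating cost 3 (ratio 1/3).
Pick 3: R2 adds 1 new (Durham) at operating cost 11 (ratio 1/11).
Greedy total operating cost: 2 + 3 + 11 = 16. (The true optimum is 13, so greedy overshoots here.)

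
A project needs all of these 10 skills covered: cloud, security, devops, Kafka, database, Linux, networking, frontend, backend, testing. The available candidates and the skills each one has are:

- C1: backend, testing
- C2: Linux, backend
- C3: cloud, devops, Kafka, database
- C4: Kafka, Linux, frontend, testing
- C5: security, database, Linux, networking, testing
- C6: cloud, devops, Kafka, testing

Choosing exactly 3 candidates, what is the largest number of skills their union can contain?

Choosing C1, C3, C5 covers {cloud, security, devops, Kafka, database, Linux, networking, backend, testing} — 9 skills.
No choice of 3 candidates does better; here frontend is left uncovered.

9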